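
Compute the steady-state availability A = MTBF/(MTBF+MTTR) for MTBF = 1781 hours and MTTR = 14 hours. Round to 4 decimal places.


MTBF = 1781
MTTR = 14
MTBF + MTTR = 1795
A = 1781 / 1795
A = 0.9922

0.9922


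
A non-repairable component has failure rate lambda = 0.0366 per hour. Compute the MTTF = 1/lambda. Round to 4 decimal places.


lambda = 0.0366
MTTF = 1 / 0.0366
MTTF = 27.3224

27.3224


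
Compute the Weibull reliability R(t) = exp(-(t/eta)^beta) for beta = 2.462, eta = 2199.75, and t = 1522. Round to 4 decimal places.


beta = 2.462, eta = 2199.75, t = 1522
t/eta = 1522 / 2199.75 = 0.6919
(t/eta)^beta = 0.6919^2.462 = 0.4038
R(t) = exp(-0.4038)
R(t) = 0.6678

0.6678


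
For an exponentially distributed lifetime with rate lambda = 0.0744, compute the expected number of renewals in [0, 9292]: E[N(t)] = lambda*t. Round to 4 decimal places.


lambda = 0.0744
t = 9292
E[N(t)] = lambda * t
E[N(t)] = 0.0744 * 9292
E[N(t)] = 691.3248

691.3248


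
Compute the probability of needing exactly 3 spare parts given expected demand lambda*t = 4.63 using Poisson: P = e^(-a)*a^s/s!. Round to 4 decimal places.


a = 4.63, s = 3
e^(-a) = e^(-4.63) = 0.0098
a^s = 4.63^3 = 99.2528
s! = 6
P = 0.0098 * 99.2528 / 6
P = 0.1614

0.1614


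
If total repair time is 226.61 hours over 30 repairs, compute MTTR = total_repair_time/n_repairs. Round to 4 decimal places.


total_repair_time = 226.61
n_repairs = 30
MTTR = 226.61 / 30
MTTR = 7.5537

7.5537


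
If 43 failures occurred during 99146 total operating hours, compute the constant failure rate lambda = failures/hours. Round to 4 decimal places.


failures = 43
total_hours = 99146
lambda = 43 / 99146
lambda = 0.0004

0.0004


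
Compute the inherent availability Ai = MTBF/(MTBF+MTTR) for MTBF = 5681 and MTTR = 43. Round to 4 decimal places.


MTBF = 5681
MTTR = 43
MTBF + MTTR = 5724
Ai = 5681 / 5724
Ai = 0.9925

0.9925


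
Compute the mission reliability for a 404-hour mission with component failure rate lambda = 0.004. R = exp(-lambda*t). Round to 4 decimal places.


lambda = 0.004
mission_time = 404
lambda * t = 0.004 * 404 = 1.616
R = exp(-1.616)
R = 0.1987

0.1987


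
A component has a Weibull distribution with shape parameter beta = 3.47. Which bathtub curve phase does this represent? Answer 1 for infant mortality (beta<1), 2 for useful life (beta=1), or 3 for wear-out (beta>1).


beta = 3.47
Compare beta to 1:
beta < 1 => infant mortality (phase 1)
beta = 1 => useful life (phase 2)
beta > 1 => wear-out (phase 3)
Since beta = 3.47, this is wear-out (increasing failure rate)
Phase = 3

3


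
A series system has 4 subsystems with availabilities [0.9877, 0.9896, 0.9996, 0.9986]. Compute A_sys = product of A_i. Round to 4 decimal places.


Subsystems: [0.9877, 0.9896, 0.9996, 0.9986]
After subsystem 1 (A=0.9877): product = 0.9877
After subsystem 2 (A=0.9896): product = 0.9774
After subsystem 3 (A=0.9996): product = 0.977
After subsystem 4 (A=0.9986): product = 0.9757
A_sys = 0.9757

0.9757


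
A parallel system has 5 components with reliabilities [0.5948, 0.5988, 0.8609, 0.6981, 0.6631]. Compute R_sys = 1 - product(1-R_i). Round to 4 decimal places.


Components: [0.5948, 0.5988, 0.8609, 0.6981, 0.6631]
(1 - 0.5948) = 0.4052, running product = 0.4052
(1 - 0.5988) = 0.4012, running product = 0.1626
(1 - 0.8609) = 0.1391, running product = 0.0226
(1 - 0.6981) = 0.3019, running product = 0.0068
(1 - 0.6631) = 0.3369, running product = 0.0023
Product of (1-R_i) = 0.0023
R_sys = 1 - 0.0023 = 0.9977

0.9977


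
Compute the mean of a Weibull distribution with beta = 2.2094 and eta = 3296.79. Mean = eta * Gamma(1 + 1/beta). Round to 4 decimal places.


beta = 2.2094, eta = 3296.79
1/beta = 0.4526
1 + 1/beta = 1.4526
Gamma(1.4526) = 0.8856
Mean = 3296.79 * 0.8856
Mean = 2919.763

2919.763


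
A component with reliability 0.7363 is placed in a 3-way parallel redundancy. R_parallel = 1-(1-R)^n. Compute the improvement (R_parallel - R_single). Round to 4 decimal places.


R_single = 0.7363, n = 3
1 - R_single = 0.2637
(1 - R_single)^n = 0.2637^3 = 0.0183
R_parallel = 1 - 0.0183 = 0.9817
Improvement = 0.9817 - 0.7363
Improvement = 0.2454

0.2454


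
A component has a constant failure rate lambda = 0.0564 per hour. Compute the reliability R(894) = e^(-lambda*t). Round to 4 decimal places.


lambda = 0.0564
t = 894
lambda * t = 50.4216
R(t) = e^(-50.4216)
R(t) = 0.0

0.0


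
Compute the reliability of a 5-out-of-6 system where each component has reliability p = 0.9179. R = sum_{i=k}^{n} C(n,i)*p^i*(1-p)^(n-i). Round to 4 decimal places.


k = 5, n = 6, p = 0.9179
i=5: C(6,5)=6 * 0.9179^5 * 0.0821^1 = 0.321
i=6: C(6,6)=1 * 0.9179^6 * 0.0821^0 = 0.5981
R = sum of terms = 0.9191

0.9191


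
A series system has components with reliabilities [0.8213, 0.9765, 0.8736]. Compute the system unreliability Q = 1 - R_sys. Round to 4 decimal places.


Components: [0.8213, 0.9765, 0.8736]
After component 1: product = 0.8213
After component 2: product = 0.802
After component 3: product = 0.7006
R_sys = 0.7006
Q = 1 - 0.7006 = 0.2994

0.2994


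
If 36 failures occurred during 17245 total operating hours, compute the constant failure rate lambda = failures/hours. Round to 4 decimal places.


failures = 36
total_hours = 17245
lambda = 36 / 17245
lambda = 0.0021

0.0021


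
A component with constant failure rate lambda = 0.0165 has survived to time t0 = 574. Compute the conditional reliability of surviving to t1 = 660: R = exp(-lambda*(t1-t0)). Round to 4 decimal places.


lambda = 0.0165
t0 = 574, t1 = 660
t1 - t0 = 86
lambda * (t1-t0) = 0.0165 * 86 = 1.419
R = exp(-1.419)
R = 0.242

0.242


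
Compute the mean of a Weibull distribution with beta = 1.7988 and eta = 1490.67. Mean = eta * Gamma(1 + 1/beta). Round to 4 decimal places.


beta = 1.7988, eta = 1490.67
1/beta = 0.5559
1 + 1/beta = 1.5559
Gamma(1.5559) = 0.8893
Mean = 1490.67 * 0.8893
Mean = 1325.676

1325.676


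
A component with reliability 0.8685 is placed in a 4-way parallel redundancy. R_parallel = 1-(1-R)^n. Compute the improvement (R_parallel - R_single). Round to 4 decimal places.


R_single = 0.8685, n = 4
1 - R_single = 0.1315
(1 - R_single)^n = 0.1315^4 = 0.0003
R_parallel = 1 - 0.0003 = 0.9997
Improvement = 0.9997 - 0.8685
Improvement = 0.1312

0.1312


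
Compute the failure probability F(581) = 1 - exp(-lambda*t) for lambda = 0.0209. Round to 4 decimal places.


lambda = 0.0209, t = 581
lambda * t = 12.1429
exp(-12.1429) = 0.0
F(t) = 1 - 0.0
F(t) = 1.0

1.0


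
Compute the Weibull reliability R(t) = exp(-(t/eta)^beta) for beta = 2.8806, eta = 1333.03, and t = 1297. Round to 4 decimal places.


beta = 2.8806, eta = 1333.03, t = 1297
t/eta = 1297 / 1333.03 = 0.973
(t/eta)^beta = 0.973^2.8806 = 0.9241
R(t) = exp(-0.9241)
R(t) = 0.3969

0.3969


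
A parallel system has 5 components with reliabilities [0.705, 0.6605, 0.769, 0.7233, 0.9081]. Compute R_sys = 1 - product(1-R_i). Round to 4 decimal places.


Components: [0.705, 0.6605, 0.769, 0.7233, 0.9081]
(1 - 0.705) = 0.295, running product = 0.295
(1 - 0.6605) = 0.3395, running product = 0.1002
(1 - 0.769) = 0.231, running product = 0.0231
(1 - 0.7233) = 0.2767, running product = 0.0064
(1 - 0.9081) = 0.0919, running product = 0.0006
Product of (1-R_i) = 0.0006
R_sys = 1 - 0.0006 = 0.9994

0.9994


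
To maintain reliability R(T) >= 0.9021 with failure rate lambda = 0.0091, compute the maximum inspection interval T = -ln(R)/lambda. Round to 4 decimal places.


R_target = 0.9021
lambda = 0.0091
-ln(0.9021) = 0.103
T = 0.103 / 0.0091
T = 11.322

11.322


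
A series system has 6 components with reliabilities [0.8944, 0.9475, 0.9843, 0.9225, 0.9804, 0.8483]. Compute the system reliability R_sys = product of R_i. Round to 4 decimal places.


Components: [0.8944, 0.9475, 0.9843, 0.9225, 0.9804, 0.8483]
After component 1 (R=0.8944): product = 0.8944
After component 2 (R=0.9475): product = 0.8474
After component 3 (R=0.9843): product = 0.8341
After component 4 (R=0.9225): product = 0.7695
After component 5 (R=0.9804): product = 0.7544
After component 6 (R=0.8483): product = 0.64
R_sys = 0.64

0.64


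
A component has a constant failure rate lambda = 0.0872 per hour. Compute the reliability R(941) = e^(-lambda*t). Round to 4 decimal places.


lambda = 0.0872
t = 941
lambda * t = 82.0552
R(t) = e^(-82.0552)
R(t) = 0.0

0.0


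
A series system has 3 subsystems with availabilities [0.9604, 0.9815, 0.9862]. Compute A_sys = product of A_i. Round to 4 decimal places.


Subsystems: [0.9604, 0.9815, 0.9862]
After subsystem 1 (A=0.9604): product = 0.9604
After subsystem 2 (A=0.9815): product = 0.9426
After subsystem 3 (A=0.9862): product = 0.9296
A_sys = 0.9296

0.9296


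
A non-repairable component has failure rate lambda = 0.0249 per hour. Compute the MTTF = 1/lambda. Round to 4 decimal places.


lambda = 0.0249
MTTF = 1 / 0.0249
MTTF = 40.1606

40.1606


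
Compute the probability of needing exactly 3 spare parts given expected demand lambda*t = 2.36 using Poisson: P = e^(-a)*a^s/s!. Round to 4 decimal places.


a = 2.36, s = 3
e^(-a) = e^(-2.36) = 0.0944
a^s = 2.36^3 = 13.1443
s! = 6
P = 0.0944 * 13.1443 / 6
P = 0.2068

0.2068


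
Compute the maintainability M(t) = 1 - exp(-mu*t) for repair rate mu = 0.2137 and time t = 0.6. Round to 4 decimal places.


mu = 0.2137, t = 0.6
mu * t = 0.2137 * 0.6 = 0.1282
exp(-0.1282) = 0.8797
M(t) = 1 - 0.8797
M(t) = 0.1203

0.1203


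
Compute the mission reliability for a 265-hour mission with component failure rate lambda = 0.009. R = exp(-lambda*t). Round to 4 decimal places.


lambda = 0.009
mission_time = 265
lambda * t = 0.009 * 265 = 2.385
R = exp(-2.385)
R = 0.0921

0.0921


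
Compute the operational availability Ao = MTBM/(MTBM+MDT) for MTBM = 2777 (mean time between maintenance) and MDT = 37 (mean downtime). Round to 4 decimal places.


MTBM = 2777
MDT = 37
MTBM + MDT = 2814
Ao = 2777 / 2814
Ao = 0.9869

0.9869


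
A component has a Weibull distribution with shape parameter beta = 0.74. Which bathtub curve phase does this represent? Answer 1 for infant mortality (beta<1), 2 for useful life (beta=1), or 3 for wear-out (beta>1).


beta = 0.74
Compare beta to 1:
beta < 1 => infant mortality (phase 1)
beta = 1 => useful life (phase 2)
beta > 1 => wear-out (phase 3)
Since beta = 0.74, this is infant mortality (decreasing failure rate)
Phase = 1

1


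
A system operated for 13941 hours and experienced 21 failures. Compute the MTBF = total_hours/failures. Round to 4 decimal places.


total_hours = 13941
failures = 21
MTBF = 13941 / 21
MTBF = 663.8571

663.8571


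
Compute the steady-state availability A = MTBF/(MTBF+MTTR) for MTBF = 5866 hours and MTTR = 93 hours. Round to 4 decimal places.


MTBF = 5866
MTTR = 93
MTBF + MTTR = 5959
A = 5866 / 5959
A = 0.9844

0.9844


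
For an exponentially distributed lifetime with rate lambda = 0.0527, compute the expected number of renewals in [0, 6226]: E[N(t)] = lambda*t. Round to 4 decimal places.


lambda = 0.0527
t = 6226
E[N(t)] = lambda * t
E[N(t)] = 0.0527 * 6226
E[N(t)] = 328.1102

328.1102


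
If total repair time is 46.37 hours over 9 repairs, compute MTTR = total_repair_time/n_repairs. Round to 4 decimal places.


total_repair_time = 46.37
n_repairs = 9
MTTR = 46.37 / 9
MTTR = 5.1522

5.1522


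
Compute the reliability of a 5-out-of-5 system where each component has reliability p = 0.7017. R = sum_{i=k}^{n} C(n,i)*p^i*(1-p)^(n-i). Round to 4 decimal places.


k = 5, n = 5, p = 0.7017
i=5: C(5,5)=1 * 0.7017^5 * 0.2983^0 = 0.1701
R = sum of terms = 0.1701

0.1701


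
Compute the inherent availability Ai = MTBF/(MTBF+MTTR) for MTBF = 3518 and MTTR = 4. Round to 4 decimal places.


MTBF = 3518
MTTR = 4
MTBF + MTTR = 3522
Ai = 3518 / 3522
Ai = 0.9989

0.9989


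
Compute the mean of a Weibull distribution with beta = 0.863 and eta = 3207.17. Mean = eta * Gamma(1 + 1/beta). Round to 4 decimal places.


beta = 0.863, eta = 3207.17
1/beta = 1.1587
1 + 1/beta = 2.1587
Gamma(2.1587) = 1.0779
Mean = 3207.17 * 1.0779
Mean = 3456.9088

3456.9088


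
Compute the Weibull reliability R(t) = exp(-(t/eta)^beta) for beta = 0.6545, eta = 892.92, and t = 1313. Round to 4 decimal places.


beta = 0.6545, eta = 892.92, t = 1313
t/eta = 1313 / 892.92 = 1.4705
(t/eta)^beta = 1.4705^0.6545 = 1.2871
R(t) = exp(-1.2871)
R(t) = 0.2761

0.2761


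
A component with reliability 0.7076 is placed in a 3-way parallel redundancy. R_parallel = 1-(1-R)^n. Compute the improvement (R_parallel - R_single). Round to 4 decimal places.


R_single = 0.7076, n = 3
1 - R_single = 0.2924
(1 - R_single)^n = 0.2924^3 = 0.025
R_parallel = 1 - 0.025 = 0.975
Improvement = 0.975 - 0.7076
Improvement = 0.2674

0.2674


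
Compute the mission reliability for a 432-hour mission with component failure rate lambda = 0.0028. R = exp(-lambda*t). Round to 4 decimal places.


lambda = 0.0028
mission_time = 432
lambda * t = 0.0028 * 432 = 1.2096
R = exp(-1.2096)
R = 0.2983

0.2983


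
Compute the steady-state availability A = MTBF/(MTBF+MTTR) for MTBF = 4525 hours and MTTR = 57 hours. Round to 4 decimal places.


MTBF = 4525
MTTR = 57
MTBF + MTTR = 4582
A = 4525 / 4582
A = 0.9876

0.9876


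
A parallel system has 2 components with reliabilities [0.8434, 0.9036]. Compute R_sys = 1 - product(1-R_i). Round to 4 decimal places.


Components: [0.8434, 0.9036]
(1 - 0.8434) = 0.1566, running product = 0.1566
(1 - 0.9036) = 0.0964, running product = 0.0151
Product of (1-R_i) = 0.0151
R_sys = 1 - 0.0151 = 0.9849

0.9849


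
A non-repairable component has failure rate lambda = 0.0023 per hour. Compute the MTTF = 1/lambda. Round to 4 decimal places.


lambda = 0.0023
MTTF = 1 / 0.0023
MTTF = 434.7826

434.7826


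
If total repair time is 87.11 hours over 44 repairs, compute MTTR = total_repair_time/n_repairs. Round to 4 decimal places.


total_repair_time = 87.11
n_repairs = 44
MTTR = 87.11 / 44
MTTR = 1.9798

1.9798


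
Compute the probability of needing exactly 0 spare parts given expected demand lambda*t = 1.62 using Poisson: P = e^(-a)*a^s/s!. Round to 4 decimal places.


a = 1.62, s = 0
e^(-a) = e^(-1.62) = 0.1979
a^s = 1.62^0 = 1.0
s! = 1
P = 0.1979 * 1.0 / 1
P = 0.1979

0.1979


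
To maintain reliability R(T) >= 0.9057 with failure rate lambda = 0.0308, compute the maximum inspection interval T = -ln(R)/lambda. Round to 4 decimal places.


R_target = 0.9057
lambda = 0.0308
-ln(0.9057) = 0.099
T = 0.099 / 0.0308
T = 3.2158

3.2158


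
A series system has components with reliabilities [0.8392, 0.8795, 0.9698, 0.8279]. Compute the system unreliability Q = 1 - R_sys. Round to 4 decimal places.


Components: [0.8392, 0.8795, 0.9698, 0.8279]
After component 1: product = 0.8392
After component 2: product = 0.7381
After component 3: product = 0.7158
After component 4: product = 0.5926
R_sys = 0.5926
Q = 1 - 0.5926 = 0.4074

0.4074


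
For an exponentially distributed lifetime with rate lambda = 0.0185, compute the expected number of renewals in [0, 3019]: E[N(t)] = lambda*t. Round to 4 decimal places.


lambda = 0.0185
t = 3019
E[N(t)] = lambda * t
E[N(t)] = 0.0185 * 3019
E[N(t)] = 55.8515

55.8515


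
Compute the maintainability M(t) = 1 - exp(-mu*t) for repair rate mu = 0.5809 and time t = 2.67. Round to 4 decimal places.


mu = 0.5809, t = 2.67
mu * t = 0.5809 * 2.67 = 1.551
exp(-1.551) = 0.212
M(t) = 1 - 0.212
M(t) = 0.788

0.788


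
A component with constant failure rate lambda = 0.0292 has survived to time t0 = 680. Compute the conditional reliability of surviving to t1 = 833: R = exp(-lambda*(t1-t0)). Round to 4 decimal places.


lambda = 0.0292
t0 = 680, t1 = 833
t1 - t0 = 153
lambda * (t1-t0) = 0.0292 * 153 = 4.4676
R = exp(-4.4676)
R = 0.0115

0.0115


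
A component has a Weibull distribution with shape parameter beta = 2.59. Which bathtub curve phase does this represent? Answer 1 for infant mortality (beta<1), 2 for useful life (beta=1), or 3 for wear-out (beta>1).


beta = 2.59
Compare beta to 1:
beta < 1 => infant mortality (phase 1)
beta = 1 => useful life (phase 2)
beta > 1 => wear-out (phase 3)
Since beta = 2.59, this is wear-out (increasing failure rate)
Phase = 3

3


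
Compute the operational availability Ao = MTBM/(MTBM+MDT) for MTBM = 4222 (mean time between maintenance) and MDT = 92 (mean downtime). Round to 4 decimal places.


MTBM = 4222
MDT = 92
MTBM + MDT = 4314
Ao = 4222 / 4314
Ao = 0.9787

0.9787


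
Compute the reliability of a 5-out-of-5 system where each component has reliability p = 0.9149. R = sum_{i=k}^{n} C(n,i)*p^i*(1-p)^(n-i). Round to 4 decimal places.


k = 5, n = 5, p = 0.9149
i=5: C(5,5)=1 * 0.9149^5 * 0.0851^0 = 0.641
R = sum of terms = 0.641

0.641


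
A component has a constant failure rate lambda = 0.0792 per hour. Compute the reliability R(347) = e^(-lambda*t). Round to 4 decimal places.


lambda = 0.0792
t = 347
lambda * t = 27.4824
R(t) = e^(-27.4824)
R(t) = 0.0

0.0


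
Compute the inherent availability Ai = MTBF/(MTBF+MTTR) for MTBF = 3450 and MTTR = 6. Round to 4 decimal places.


MTBF = 3450
MTTR = 6
MTBF + MTTR = 3456
Ai = 3450 / 3456
Ai = 0.9983

0.9983


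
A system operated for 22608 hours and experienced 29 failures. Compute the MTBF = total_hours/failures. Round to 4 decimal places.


total_hours = 22608
failures = 29
MTBF = 22608 / 29
MTBF = 779.5862

779.5862


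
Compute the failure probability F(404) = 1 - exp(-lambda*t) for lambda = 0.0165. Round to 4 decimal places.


lambda = 0.0165, t = 404
lambda * t = 6.666
exp(-6.666) = 0.0013
F(t) = 1 - 0.0013
F(t) = 0.9987

0.9987


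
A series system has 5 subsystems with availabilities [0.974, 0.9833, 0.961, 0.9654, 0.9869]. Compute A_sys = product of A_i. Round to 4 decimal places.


Subsystems: [0.974, 0.9833, 0.961, 0.9654, 0.9869]
After subsystem 1 (A=0.974): product = 0.974
After subsystem 2 (A=0.9833): product = 0.9577
After subsystem 3 (A=0.961): product = 0.9204
After subsystem 4 (A=0.9654): product = 0.8885
After subsystem 5 (A=0.9869): product = 0.8769
A_sys = 0.8769

0.8769


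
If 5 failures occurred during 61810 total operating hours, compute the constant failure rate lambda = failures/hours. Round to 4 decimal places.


failures = 5
total_hours = 61810
lambda = 5 / 61810
lambda = 0.0001

0.0001


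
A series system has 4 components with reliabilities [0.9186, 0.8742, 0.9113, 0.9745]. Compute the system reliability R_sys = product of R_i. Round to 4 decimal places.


Components: [0.9186, 0.8742, 0.9113, 0.9745]
After component 1 (R=0.9186): product = 0.9186
After component 2 (R=0.8742): product = 0.803
After component 3 (R=0.9113): product = 0.7318
After component 4 (R=0.9745): product = 0.7131
R_sys = 0.7131

0.7131


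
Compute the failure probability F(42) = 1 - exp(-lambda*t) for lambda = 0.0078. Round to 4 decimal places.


lambda = 0.0078, t = 42
lambda * t = 0.3276
exp(-0.3276) = 0.7207
F(t) = 1 - 0.7207
F(t) = 0.2793

0.2793


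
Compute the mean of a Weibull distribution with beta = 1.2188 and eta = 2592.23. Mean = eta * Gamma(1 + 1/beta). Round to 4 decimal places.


beta = 1.2188, eta = 2592.23
1/beta = 0.8205
1 + 1/beta = 1.8205
Gamma(1.8205) = 0.937
Mean = 2592.23 * 0.937
Mean = 2428.8668

2428.8668


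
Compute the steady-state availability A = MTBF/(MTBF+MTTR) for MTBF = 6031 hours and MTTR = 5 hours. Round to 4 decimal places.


MTBF = 6031
MTTR = 5
MTBF + MTTR = 6036
A = 6031 / 6036
A = 0.9992

0.9992


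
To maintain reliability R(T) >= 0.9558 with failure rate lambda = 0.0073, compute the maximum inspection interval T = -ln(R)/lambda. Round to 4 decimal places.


R_target = 0.9558
lambda = 0.0073
-ln(0.9558) = 0.0452
T = 0.0452 / 0.0073
T = 6.1927

6.1927


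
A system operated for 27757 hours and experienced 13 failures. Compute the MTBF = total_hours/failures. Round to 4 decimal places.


total_hours = 27757
failures = 13
MTBF = 27757 / 13
MTBF = 2135.1538

2135.1538


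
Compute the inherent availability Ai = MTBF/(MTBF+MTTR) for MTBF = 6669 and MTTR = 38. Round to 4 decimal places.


MTBF = 6669
MTTR = 38
MTBF + MTTR = 6707
Ai = 6669 / 6707
Ai = 0.9943

0.9943


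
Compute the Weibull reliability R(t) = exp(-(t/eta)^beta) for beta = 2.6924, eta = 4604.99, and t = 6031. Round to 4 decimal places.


beta = 2.6924, eta = 4604.99, t = 6031
t/eta = 6031 / 4604.99 = 1.3097
(t/eta)^beta = 1.3097^2.6924 = 2.0675
R(t) = exp(-2.0675)
R(t) = 0.1265

0.1265


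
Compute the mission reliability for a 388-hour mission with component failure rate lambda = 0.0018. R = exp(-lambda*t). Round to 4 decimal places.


lambda = 0.0018
mission_time = 388
lambda * t = 0.0018 * 388 = 0.6984
R = exp(-0.6984)
R = 0.4974

0.4974


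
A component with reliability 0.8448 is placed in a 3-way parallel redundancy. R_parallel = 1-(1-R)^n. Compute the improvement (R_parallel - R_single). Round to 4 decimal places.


R_single = 0.8448, n = 3
1 - R_single = 0.1552
(1 - R_single)^n = 0.1552^3 = 0.0037
R_parallel = 1 - 0.0037 = 0.9963
Improvement = 0.9963 - 0.8448
Improvement = 0.1515

0.1515


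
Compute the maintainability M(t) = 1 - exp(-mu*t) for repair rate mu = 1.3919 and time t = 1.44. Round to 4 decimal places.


mu = 1.3919, t = 1.44
mu * t = 1.3919 * 1.44 = 2.0043
exp(-2.0043) = 0.1347
M(t) = 1 - 0.1347
M(t) = 0.8653

0.8653


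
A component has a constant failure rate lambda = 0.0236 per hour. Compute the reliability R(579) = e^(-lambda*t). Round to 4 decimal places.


lambda = 0.0236
t = 579
lambda * t = 13.6644
R(t) = e^(-13.6644)
R(t) = 0.0

0.0


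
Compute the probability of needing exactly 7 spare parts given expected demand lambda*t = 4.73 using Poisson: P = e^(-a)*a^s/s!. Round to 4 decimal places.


a = 4.73, s = 7
e^(-a) = e^(-4.73) = 0.0088
a^s = 4.73^7 = 52969.7576
s! = 5040
P = 0.0088 * 52969.7576 / 5040
P = 0.0928

0.0928


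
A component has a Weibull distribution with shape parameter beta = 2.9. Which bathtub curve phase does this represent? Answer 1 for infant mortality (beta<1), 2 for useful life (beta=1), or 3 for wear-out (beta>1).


beta = 2.9
Compare beta to 1:
beta < 1 => infant mortality (phase 1)
beta = 1 => useful life (phase 2)
beta > 1 => wear-out (phase 3)
Since beta = 2.9, this is wear-out (increasing failure rate)
Phase = 3

3


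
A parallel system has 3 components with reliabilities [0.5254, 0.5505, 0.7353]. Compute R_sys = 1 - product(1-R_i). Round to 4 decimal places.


Components: [0.5254, 0.5505, 0.7353]
(1 - 0.5254) = 0.4746, running product = 0.4746
(1 - 0.5505) = 0.4495, running product = 0.2133
(1 - 0.7353) = 0.2647, running product = 0.0565
Product of (1-R_i) = 0.0565
R_sys = 1 - 0.0565 = 0.9435

0.9435


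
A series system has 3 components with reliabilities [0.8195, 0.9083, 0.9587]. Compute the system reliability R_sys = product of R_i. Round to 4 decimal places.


Components: [0.8195, 0.9083, 0.9587]
After component 1 (R=0.8195): product = 0.8195
After component 2 (R=0.9083): product = 0.7444
After component 3 (R=0.9587): product = 0.7136
R_sys = 0.7136

0.7136


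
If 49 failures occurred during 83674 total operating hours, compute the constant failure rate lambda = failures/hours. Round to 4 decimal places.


failures = 49
total_hours = 83674
lambda = 49 / 83674
lambda = 0.0006

0.0006


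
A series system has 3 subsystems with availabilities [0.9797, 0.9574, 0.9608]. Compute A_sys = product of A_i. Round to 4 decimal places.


Subsystems: [0.9797, 0.9574, 0.9608]
After subsystem 1 (A=0.9797): product = 0.9797
After subsystem 2 (A=0.9574): product = 0.938
After subsystem 3 (A=0.9608): product = 0.9012
A_sys = 0.9012

0.9012


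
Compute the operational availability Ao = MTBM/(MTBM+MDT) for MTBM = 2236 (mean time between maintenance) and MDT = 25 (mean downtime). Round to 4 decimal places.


MTBM = 2236
MDT = 25
MTBM + MDT = 2261
Ao = 2236 / 2261
Ao = 0.9889

0.9889


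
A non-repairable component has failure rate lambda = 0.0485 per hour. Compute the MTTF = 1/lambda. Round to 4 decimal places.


lambda = 0.0485
MTTF = 1 / 0.0485
MTTF = 20.6186

20.6186


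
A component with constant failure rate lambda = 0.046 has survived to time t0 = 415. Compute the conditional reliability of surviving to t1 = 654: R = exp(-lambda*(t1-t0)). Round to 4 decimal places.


lambda = 0.046
t0 = 415, t1 = 654
t1 - t0 = 239
lambda * (t1-t0) = 0.046 * 239 = 10.994
R = exp(-10.994)
R = 0.0

0.0


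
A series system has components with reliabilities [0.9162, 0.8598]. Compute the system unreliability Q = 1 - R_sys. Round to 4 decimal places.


Components: [0.9162, 0.8598]
After component 1: product = 0.9162
After component 2: product = 0.7877
R_sys = 0.7877
Q = 1 - 0.7877 = 0.2123

0.2123


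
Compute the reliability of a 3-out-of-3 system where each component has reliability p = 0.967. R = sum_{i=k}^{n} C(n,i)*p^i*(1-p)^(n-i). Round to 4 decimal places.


k = 3, n = 3, p = 0.967
i=3: C(3,3)=1 * 0.967^3 * 0.033^0 = 0.9042
R = sum of terms = 0.9042

0.9042


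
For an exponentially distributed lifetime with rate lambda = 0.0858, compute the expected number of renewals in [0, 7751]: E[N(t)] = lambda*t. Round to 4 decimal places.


lambda = 0.0858
t = 7751
E[N(t)] = lambda * t
E[N(t)] = 0.0858 * 7751
E[N(t)] = 665.0358

665.0358


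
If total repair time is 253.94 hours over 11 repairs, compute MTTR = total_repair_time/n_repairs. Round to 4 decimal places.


total_repair_time = 253.94
n_repairs = 11
MTTR = 253.94 / 11
MTTR = 23.0855

23.0855


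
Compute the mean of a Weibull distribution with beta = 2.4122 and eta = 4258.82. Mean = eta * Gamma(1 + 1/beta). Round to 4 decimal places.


beta = 2.4122, eta = 4258.82
1/beta = 0.4146
1 + 1/beta = 1.4146
Gamma(1.4146) = 0.8866
Mean = 4258.82 * 0.8866
Mean = 3775.7297

3775.7297


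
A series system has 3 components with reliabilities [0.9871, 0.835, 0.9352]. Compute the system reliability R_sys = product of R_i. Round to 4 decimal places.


Components: [0.9871, 0.835, 0.9352]
After component 1 (R=0.9871): product = 0.9871
After component 2 (R=0.835): product = 0.8242
After component 3 (R=0.9352): product = 0.7708
R_sys = 0.7708

0.7708


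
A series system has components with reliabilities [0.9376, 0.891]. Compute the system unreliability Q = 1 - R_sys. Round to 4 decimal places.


Components: [0.9376, 0.891]
After component 1: product = 0.9376
After component 2: product = 0.8354
R_sys = 0.8354
Q = 1 - 0.8354 = 0.1646

0.1646


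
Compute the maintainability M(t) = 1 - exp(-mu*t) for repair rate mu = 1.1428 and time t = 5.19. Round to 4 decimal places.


mu = 1.1428, t = 5.19
mu * t = 1.1428 * 5.19 = 5.9311
exp(-5.9311) = 0.0027
M(t) = 1 - 0.0027
M(t) = 0.9973

0.9973


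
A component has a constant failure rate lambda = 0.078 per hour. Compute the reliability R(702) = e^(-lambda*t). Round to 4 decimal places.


lambda = 0.078
t = 702
lambda * t = 54.756
R(t) = e^(-54.756)
R(t) = 0.0

0.0


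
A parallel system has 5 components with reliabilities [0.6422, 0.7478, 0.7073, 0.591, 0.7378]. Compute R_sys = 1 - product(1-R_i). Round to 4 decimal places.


Components: [0.6422, 0.7478, 0.7073, 0.591, 0.7378]
(1 - 0.6422) = 0.3578, running product = 0.3578
(1 - 0.7478) = 0.2522, running product = 0.0902
(1 - 0.7073) = 0.2927, running product = 0.0264
(1 - 0.591) = 0.409, running product = 0.0108
(1 - 0.7378) = 0.2622, running product = 0.0028
Product of (1-R_i) = 0.0028
R_sys = 1 - 0.0028 = 0.9972

0.9972


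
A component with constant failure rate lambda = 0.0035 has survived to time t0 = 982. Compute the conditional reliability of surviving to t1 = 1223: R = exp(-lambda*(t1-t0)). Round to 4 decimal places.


lambda = 0.0035
t0 = 982, t1 = 1223
t1 - t0 = 241
lambda * (t1-t0) = 0.0035 * 241 = 0.8435
R = exp(-0.8435)
R = 0.4302

0.4302


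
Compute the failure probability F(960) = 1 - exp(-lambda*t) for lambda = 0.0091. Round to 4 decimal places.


lambda = 0.0091, t = 960
lambda * t = 8.736
exp(-8.736) = 0.0002
F(t) = 1 - 0.0002
F(t) = 0.9998

0.9998


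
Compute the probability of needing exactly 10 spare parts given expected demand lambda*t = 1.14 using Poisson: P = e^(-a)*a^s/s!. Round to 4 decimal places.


a = 1.14, s = 10
e^(-a) = e^(-1.14) = 0.3198
a^s = 1.14^10 = 3.7072
s! = 3628800
P = 0.3198 * 3.7072 / 3628800
P = 0.0

0.0


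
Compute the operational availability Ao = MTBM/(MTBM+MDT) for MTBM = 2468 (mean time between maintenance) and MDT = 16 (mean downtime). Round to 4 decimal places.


MTBM = 2468
MDT = 16
MTBM + MDT = 2484
Ao = 2468 / 2484
Ao = 0.9936

0.9936


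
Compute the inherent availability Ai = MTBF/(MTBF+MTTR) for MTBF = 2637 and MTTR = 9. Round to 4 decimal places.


MTBF = 2637
MTTR = 9
MTBF + MTTR = 2646
Ai = 2637 / 2646
Ai = 0.9966

0.9966


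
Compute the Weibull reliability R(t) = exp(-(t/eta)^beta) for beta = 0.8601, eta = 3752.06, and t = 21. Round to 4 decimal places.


beta = 0.8601, eta = 3752.06, t = 21
t/eta = 21 / 3752.06 = 0.0056
(t/eta)^beta = 0.0056^0.8601 = 0.0116
R(t) = exp(-0.0116)
R(t) = 0.9885

0.9885


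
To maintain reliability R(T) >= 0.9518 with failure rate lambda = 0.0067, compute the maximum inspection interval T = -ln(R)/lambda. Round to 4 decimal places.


R_target = 0.9518
lambda = 0.0067
-ln(0.9518) = 0.0494
T = 0.0494 / 0.0067
T = 7.3732

7.3732


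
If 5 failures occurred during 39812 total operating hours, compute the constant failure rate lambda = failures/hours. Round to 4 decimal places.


failures = 5
total_hours = 39812
lambda = 5 / 39812
lambda = 0.0001

0.0001


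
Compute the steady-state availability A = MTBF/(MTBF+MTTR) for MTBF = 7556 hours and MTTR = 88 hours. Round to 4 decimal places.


MTBF = 7556
MTTR = 88
MTBF + MTTR = 7644
A = 7556 / 7644
A = 0.9885

0.9885


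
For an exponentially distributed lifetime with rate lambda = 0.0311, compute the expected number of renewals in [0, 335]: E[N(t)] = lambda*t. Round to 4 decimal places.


lambda = 0.0311
t = 335
E[N(t)] = lambda * t
E[N(t)] = 0.0311 * 335
E[N(t)] = 10.4185

10.4185


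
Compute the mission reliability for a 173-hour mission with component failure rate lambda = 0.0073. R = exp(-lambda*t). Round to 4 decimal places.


lambda = 0.0073
mission_time = 173
lambda * t = 0.0073 * 173 = 1.2629
R = exp(-1.2629)
R = 0.2828

0.2828


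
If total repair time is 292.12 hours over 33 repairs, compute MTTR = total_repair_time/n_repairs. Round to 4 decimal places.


total_repair_time = 292.12
n_repairs = 33
MTTR = 292.12 / 33
MTTR = 8.8521

8.8521


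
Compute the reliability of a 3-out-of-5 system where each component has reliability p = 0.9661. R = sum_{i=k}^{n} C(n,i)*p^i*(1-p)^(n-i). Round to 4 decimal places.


k = 3, n = 5, p = 0.9661
i=3: C(5,3)=10 * 0.9661^3 * 0.0339^2 = 0.0104
i=4: C(5,4)=5 * 0.9661^4 * 0.0339^1 = 0.1477
i=5: C(5,5)=1 * 0.9661^5 * 0.0339^0 = 0.8416
R = sum of terms = 0.9996

0.9996


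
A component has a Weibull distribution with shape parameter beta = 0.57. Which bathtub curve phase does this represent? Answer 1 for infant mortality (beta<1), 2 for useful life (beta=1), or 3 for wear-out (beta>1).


beta = 0.57
Compare beta to 1:
beta < 1 => infant mortality (phase 1)
beta = 1 => useful life (phase 2)
beta > 1 => wear-out (phase 3)
Since beta = 0.57, this is infant mortality (decreasing failure rate)
Phase = 1

1


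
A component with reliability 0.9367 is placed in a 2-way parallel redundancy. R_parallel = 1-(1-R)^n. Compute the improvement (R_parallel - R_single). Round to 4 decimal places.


R_single = 0.9367, n = 2
1 - R_single = 0.0633
(1 - R_single)^n = 0.0633^2 = 0.004
R_parallel = 1 - 0.004 = 0.996
Improvement = 0.996 - 0.9367
Improvement = 0.0593

0.0593


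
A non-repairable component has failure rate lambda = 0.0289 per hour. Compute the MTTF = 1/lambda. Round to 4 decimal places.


lambda = 0.0289
MTTF = 1 / 0.0289
MTTF = 34.6021

34.6021


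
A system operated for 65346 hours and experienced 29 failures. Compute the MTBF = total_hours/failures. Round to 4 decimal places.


total_hours = 65346
failures = 29
MTBF = 65346 / 29
MTBF = 2253.3103

2253.3103


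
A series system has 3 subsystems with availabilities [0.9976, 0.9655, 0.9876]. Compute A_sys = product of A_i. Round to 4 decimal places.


Subsystems: [0.9976, 0.9655, 0.9876]
After subsystem 1 (A=0.9976): product = 0.9976
After subsystem 2 (A=0.9655): product = 0.9632
After subsystem 3 (A=0.9876): product = 0.9512
A_sys = 0.9512

0.9512


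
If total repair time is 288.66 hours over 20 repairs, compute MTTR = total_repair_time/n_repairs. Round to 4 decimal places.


total_repair_time = 288.66
n_repairs = 20
MTTR = 288.66 / 20
MTTR = 14.433

14.433


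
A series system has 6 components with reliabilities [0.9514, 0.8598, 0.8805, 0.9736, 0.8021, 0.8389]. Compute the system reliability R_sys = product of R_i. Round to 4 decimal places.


Components: [0.9514, 0.8598, 0.8805, 0.9736, 0.8021, 0.8389]
After component 1 (R=0.9514): product = 0.9514
After component 2 (R=0.8598): product = 0.818
After component 3 (R=0.8805): product = 0.7203
After component 4 (R=0.9736): product = 0.7012
After component 5 (R=0.8021): product = 0.5625
After component 6 (R=0.8389): product = 0.4719
R_sys = 0.4719

0.4719


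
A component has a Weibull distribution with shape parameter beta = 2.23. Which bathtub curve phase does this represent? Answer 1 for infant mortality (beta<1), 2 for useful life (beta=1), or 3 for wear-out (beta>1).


beta = 2.23
Compare beta to 1:
beta < 1 => infant mortality (phase 1)
beta = 1 => useful life (phase 2)
beta > 1 => wear-out (phase 3)
Since beta = 2.23, this is wear-out (increasing failure rate)
Phase = 3

3


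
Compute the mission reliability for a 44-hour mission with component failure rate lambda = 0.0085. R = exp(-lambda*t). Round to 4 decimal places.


lambda = 0.0085
mission_time = 44
lambda * t = 0.0085 * 44 = 0.374
R = exp(-0.374)
R = 0.688

0.688


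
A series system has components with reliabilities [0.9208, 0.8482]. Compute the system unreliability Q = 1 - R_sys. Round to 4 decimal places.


Components: [0.9208, 0.8482]
After component 1: product = 0.9208
After component 2: product = 0.781
R_sys = 0.781
Q = 1 - 0.781 = 0.219

0.219


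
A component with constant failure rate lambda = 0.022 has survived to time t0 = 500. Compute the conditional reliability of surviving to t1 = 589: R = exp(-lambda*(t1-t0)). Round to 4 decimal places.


lambda = 0.022
t0 = 500, t1 = 589
t1 - t0 = 89
lambda * (t1-t0) = 0.022 * 89 = 1.958
R = exp(-1.958)
R = 0.1411

0.1411


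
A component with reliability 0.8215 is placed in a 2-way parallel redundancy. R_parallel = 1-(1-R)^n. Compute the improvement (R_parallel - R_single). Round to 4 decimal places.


R_single = 0.8215, n = 2
1 - R_single = 0.1785
(1 - R_single)^n = 0.1785^2 = 0.0319
R_parallel = 1 - 0.0319 = 0.9681
Improvement = 0.9681 - 0.8215
Improvement = 0.1466

0.1466


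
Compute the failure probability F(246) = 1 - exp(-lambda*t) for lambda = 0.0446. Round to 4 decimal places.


lambda = 0.0446, t = 246
lambda * t = 10.9716
exp(-10.9716) = 0.0
F(t) = 1 - 0.0
F(t) = 1.0

1.0


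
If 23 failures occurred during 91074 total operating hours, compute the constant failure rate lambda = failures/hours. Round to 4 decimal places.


failures = 23
total_hours = 91074
lambda = 23 / 91074
lambda = 0.0003

0.0003


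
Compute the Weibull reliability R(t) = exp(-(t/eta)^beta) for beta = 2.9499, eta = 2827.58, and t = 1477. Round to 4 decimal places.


beta = 2.9499, eta = 2827.58, t = 1477
t/eta = 1477 / 2827.58 = 0.5224
(t/eta)^beta = 0.5224^2.9499 = 0.1472
R(t) = exp(-0.1472)
R(t) = 0.8631

0.8631


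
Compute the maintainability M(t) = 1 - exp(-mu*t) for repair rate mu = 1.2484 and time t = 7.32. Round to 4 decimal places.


mu = 1.2484, t = 7.32
mu * t = 1.2484 * 7.32 = 9.1383
exp(-9.1383) = 0.0001
M(t) = 1 - 0.0001
M(t) = 0.9999

0.9999


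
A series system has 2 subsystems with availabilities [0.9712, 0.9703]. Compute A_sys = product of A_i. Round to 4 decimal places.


Subsystems: [0.9712, 0.9703]
After subsystem 1 (A=0.9712): product = 0.9712
After subsystem 2 (A=0.9703): product = 0.9424
A_sys = 0.9424

0.9424


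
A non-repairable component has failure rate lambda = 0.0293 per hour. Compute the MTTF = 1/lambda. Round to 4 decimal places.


lambda = 0.0293
MTTF = 1 / 0.0293
MTTF = 34.1297

34.1297


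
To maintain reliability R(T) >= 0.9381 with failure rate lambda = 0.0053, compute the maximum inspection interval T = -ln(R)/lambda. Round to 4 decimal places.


R_target = 0.9381
lambda = 0.0053
-ln(0.9381) = 0.0639
T = 0.0639 / 0.0053
T = 12.0564

12.0564


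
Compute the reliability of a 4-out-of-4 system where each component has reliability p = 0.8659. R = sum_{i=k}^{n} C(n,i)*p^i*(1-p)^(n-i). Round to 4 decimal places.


k = 4, n = 4, p = 0.8659
i=4: C(4,4)=1 * 0.8659^4 * 0.1341^0 = 0.5622
R = sum of terms = 0.5622

0.5622


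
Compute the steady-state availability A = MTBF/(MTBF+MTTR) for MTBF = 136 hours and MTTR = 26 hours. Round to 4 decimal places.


MTBF = 136
MTTR = 26
MTBF + MTTR = 162
A = 136 / 162
A = 0.8395

0.8395


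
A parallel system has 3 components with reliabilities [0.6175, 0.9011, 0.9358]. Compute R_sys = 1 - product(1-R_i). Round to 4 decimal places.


Components: [0.6175, 0.9011, 0.9358]
(1 - 0.6175) = 0.3825, running product = 0.3825
(1 - 0.9011) = 0.0989, running product = 0.0378
(1 - 0.9358) = 0.0642, running product = 0.0024
Product of (1-R_i) = 0.0024
R_sys = 1 - 0.0024 = 0.9976

0.9976


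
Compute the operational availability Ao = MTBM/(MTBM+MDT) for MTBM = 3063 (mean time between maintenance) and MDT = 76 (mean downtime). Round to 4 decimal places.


MTBM = 3063
MDT = 76
MTBM + MDT = 3139
Ao = 3063 / 3139
Ao = 0.9758

0.9758


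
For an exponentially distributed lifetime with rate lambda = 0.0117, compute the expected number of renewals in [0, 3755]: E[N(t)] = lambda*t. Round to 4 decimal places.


lambda = 0.0117
t = 3755
E[N(t)] = lambda * t
E[N(t)] = 0.0117 * 3755
E[N(t)] = 43.9335

43.9335


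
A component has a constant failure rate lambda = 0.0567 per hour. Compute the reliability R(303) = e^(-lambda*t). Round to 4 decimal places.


lambda = 0.0567
t = 303
lambda * t = 17.1801
R(t) = e^(-17.1801)
R(t) = 0.0

0.0


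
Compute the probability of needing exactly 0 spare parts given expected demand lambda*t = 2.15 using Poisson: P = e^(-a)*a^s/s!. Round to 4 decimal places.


a = 2.15, s = 0
e^(-a) = e^(-2.15) = 0.1165
a^s = 2.15^0 = 1.0
s! = 1
P = 0.1165 * 1.0 / 1
P = 0.1165

0.1165


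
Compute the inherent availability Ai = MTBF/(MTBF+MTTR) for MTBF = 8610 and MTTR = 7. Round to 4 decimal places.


MTBF = 8610
MTTR = 7
MTBF + MTTR = 8617
Ai = 8610 / 8617
Ai = 0.9992

0.9992


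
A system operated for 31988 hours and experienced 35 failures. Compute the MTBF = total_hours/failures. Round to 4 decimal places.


total_hours = 31988
failures = 35
MTBF = 31988 / 35
MTBF = 913.9429

913.9429


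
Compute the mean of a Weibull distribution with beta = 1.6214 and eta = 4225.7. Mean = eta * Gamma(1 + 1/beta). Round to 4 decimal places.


beta = 1.6214, eta = 4225.7
1/beta = 0.6168
1 + 1/beta = 1.6168
Gamma(1.6168) = 0.8955
Mean = 4225.7 * 0.8955
Mean = 3784.162

3784.162


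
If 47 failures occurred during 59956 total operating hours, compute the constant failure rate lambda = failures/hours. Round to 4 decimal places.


failures = 47
total_hours = 59956
lambda = 47 / 59956
lambda = 0.0008

0.0008


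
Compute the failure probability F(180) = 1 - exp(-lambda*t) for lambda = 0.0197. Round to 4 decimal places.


lambda = 0.0197, t = 180
lambda * t = 3.546
exp(-3.546) = 0.0288
F(t) = 1 - 0.0288
F(t) = 0.9712

0.9712
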